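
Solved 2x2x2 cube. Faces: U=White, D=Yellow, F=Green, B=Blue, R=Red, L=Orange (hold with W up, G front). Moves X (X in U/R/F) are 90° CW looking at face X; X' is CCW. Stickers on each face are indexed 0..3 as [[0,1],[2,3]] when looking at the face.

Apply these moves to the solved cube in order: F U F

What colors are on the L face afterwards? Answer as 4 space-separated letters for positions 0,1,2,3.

After move 1 (F): F=GGGG U=WWOO R=WRWR D=RRYY L=OYOY
After move 2 (U): U=OWOW F=WRGG R=BBWR B=OYBB L=GGOY
After move 3 (F): F=GWGR U=OWYG R=OBWR D=WBYY L=GROR
Query: L face = GROR

Answer: G R O R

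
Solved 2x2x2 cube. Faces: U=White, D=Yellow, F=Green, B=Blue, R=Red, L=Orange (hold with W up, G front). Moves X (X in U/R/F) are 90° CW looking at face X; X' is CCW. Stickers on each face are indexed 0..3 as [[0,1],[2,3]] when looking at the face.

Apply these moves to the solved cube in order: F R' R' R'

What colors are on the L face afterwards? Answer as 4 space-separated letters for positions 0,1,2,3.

After move 1 (F): F=GGGG U=WWOO R=WRWR D=RRYY L=OYOY
After move 2 (R'): R=RRWW U=WBOB F=GWGO D=RGYG B=YBRB
After move 3 (R'): R=RWRW U=WROY F=GBGB D=RWYO B=GBGB
After move 4 (R'): R=WWRR U=WGOG F=GRGY D=RBYB B=OBWB
Query: L face = OYOY

Answer: O Y O Y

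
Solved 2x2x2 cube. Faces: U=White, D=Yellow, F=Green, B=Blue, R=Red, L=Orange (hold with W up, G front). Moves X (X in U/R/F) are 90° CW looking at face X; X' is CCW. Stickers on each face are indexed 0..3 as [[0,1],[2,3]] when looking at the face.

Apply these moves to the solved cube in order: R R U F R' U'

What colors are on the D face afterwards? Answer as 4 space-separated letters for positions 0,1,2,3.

After move 1 (R): R=RRRR U=WGWG F=GYGY D=YBYB B=WBWB
After move 2 (R): R=RRRR U=WYWY F=GBGB D=YWYW B=GBGB
After move 3 (U): U=WWYY F=RRGB R=GBRR B=OOGB L=GBOO
After move 4 (F): F=GRBR U=WWOB R=YBYR D=RGYW L=GYOW
After move 5 (R'): R=BRYY U=WGOO F=GWBB D=RRYR B=WOGB
After move 6 (U'): U=GOWO F=GYBB R=GWYY B=BRGB L=WOOW
Query: D face = RRYR

Answer: R R Y R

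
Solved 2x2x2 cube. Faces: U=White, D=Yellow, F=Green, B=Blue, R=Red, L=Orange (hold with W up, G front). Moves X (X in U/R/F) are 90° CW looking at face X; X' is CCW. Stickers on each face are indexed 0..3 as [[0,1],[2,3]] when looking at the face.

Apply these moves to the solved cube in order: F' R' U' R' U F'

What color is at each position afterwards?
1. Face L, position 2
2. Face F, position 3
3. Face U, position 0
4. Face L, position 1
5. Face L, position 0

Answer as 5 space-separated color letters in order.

Answer: O G W O O

Derivation:
After move 1 (F'): F=GGGG U=WWRR R=YRYR D=OOYY L=OWOW
After move 2 (R'): R=RRYY U=WBRB F=GWGR D=OGYG B=YBOB
After move 3 (U'): U=BBWR F=OWGR R=GWYY B=RROB L=YBOW
After move 4 (R'): R=WYGY U=BOWR F=OBGR D=OWYR B=GRGB
After move 5 (U): U=WBRO F=WYGR R=GRGY B=YBGB L=OBOW
After move 6 (F'): F=YRWG U=WBGG R=WROY D=BWYR L=OOOR
Query 1: L[2] = O
Query 2: F[3] = G
Query 3: U[0] = W
Query 4: L[1] = O
Query 5: L[0] = O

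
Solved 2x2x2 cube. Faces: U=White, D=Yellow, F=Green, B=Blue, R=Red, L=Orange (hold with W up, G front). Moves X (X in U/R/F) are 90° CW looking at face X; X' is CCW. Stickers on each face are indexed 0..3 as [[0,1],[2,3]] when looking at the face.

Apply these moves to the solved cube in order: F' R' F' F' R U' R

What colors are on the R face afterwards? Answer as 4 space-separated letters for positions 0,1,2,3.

After move 1 (F'): F=GGGG U=WWRR R=YRYR D=OOYY L=OWOW
After move 2 (R'): R=RRYY U=WBRB F=GWGR D=OGYG B=YBOB
After move 3 (F'): F=WRGG U=WBRY R=GROY D=WWYG L=OBOR
After move 4 (F'): F=RGWG U=WBGO R=WRWY D=BRYG L=OYOR
After move 5 (R): R=WWYR U=WGGG F=RRWG D=BOYY B=OBBB
After move 6 (U'): U=GGWG F=OYWG R=RRYR B=WWBB L=OBOR
After move 7 (R): R=YRRR U=GYWG F=OOWY D=BBYW B=GWGB
Query: R face = YRRR

Answer: Y R R R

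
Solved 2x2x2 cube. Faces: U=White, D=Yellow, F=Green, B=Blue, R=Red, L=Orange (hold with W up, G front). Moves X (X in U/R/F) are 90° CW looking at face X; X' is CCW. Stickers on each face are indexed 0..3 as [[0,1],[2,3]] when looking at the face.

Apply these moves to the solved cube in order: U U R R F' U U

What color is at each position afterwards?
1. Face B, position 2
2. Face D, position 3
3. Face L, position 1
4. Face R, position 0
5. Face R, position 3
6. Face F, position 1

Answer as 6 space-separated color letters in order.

Answer: B W R R O G

Derivation:
After move 1 (U): U=WWWW F=RRGG R=BBRR B=OOBB L=GGOO
After move 2 (U): U=WWWW F=BBGG R=OORR B=GGBB L=RROO
After move 3 (R): R=RORO U=WBWG F=BYGY D=YBYG B=WGWB
After move 4 (R): R=RROO U=WYWY F=BBGG D=YWYW B=GGBB
After move 5 (F'): F=BGBG U=WYRO R=WRYO D=ROYW L=RYOW
After move 6 (U): U=RWOY F=WRBG R=GGYO B=RYBB L=BGOW
After move 7 (U): U=ORYW F=GGBG R=RYYO B=BGBB L=WROW
Query 1: B[2] = B
Query 2: D[3] = W
Query 3: L[1] = R
Query 4: R[0] = R
Query 5: R[3] = O
Query 6: F[1] = G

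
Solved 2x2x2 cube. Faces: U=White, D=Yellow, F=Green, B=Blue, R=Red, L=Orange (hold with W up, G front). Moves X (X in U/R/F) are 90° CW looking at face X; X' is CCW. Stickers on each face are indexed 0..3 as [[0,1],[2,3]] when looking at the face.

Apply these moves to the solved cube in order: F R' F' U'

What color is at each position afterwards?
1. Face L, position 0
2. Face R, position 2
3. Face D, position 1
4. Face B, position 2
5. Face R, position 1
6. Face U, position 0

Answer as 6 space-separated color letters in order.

After move 1 (F): F=GGGG U=WWOO R=WRWR D=RRYY L=OYOY
After move 2 (R'): R=RRWW U=WBOB F=GWGO D=RGYG B=YBRB
After move 3 (F'): F=WOGG U=WBRW R=GRRW D=YYYG L=OBOO
After move 4 (U'): U=BWWR F=OBGG R=WORW B=GRRB L=YBOO
Query 1: L[0] = Y
Query 2: R[2] = R
Query 3: D[1] = Y
Query 4: B[2] = R
Query 5: R[1] = O
Query 6: U[0] = B

Answer: Y R Y R O B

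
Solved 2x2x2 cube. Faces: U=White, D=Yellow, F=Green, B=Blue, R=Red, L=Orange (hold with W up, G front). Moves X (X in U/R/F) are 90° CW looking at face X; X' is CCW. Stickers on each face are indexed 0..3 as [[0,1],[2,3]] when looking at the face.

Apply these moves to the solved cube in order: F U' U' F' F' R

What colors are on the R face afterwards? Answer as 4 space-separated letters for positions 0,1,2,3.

Answer: R Y R Y

Derivation:
After move 1 (F): F=GGGG U=WWOO R=WRWR D=RRYY L=OYOY
After move 2 (U'): U=WOWO F=OYGG R=GGWR B=WRBB L=BBOY
After move 3 (U'): U=OOWW F=BBGG R=OYWR B=GGBB L=WROY
After move 4 (F'): F=BGBG U=OOOW R=RYRR D=RYYY L=WWOW
After move 5 (F'): F=GGBB U=OORR R=YYRR D=WWYY L=WWOO
After move 6 (R): R=RYRY U=OGRB F=GWBY D=WBYG B=RGOB
Query: R face = RYRY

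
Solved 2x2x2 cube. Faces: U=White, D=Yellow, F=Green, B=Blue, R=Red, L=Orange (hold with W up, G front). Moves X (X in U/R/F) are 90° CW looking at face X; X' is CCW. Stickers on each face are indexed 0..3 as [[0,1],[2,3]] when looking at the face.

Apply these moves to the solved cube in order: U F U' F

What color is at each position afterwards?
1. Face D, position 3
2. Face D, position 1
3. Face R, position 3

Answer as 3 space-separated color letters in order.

Answer: Y G R

Derivation:
After move 1 (U): U=WWWW F=RRGG R=BBRR B=OOBB L=GGOO
After move 2 (F): F=GRGR U=WWOG R=WBWR D=RBYY L=GYOY
After move 3 (U'): U=WGWO F=GYGR R=GRWR B=WBBB L=OOOY
After move 4 (F): F=GGRY U=WGYO R=WROR D=WGYY L=OROB
Query 1: D[3] = Y
Query 2: D[1] = G
Query 3: R[3] = R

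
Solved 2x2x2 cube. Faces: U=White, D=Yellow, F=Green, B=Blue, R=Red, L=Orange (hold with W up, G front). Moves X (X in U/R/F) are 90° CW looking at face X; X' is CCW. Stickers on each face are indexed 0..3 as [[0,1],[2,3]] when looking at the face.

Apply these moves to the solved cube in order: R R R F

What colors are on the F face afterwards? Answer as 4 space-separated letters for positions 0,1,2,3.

Answer: G G W W

Derivation:
After move 1 (R): R=RRRR U=WGWG F=GYGY D=YBYB B=WBWB
After move 2 (R): R=RRRR U=WYWY F=GBGB D=YWYW B=GBGB
After move 3 (R): R=RRRR U=WBWB F=GWGW D=YGYG B=YBYB
After move 4 (F): F=GGWW U=WBOO R=WRBR D=RRYG L=OYOG
Query: F face = GGWW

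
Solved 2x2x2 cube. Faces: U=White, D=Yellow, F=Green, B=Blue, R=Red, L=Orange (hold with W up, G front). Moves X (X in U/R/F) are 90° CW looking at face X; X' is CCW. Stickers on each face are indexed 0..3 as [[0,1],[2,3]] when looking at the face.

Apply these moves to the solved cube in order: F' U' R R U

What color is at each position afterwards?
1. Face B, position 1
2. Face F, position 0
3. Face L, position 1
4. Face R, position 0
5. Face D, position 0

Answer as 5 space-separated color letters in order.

Answer: B R B G O

Derivation:
After move 1 (F'): F=GGGG U=WWRR R=YRYR D=OOYY L=OWOW
After move 2 (U'): U=WRWR F=OWGG R=GGYR B=YRBB L=BBOW
After move 3 (R): R=YGRG U=WWWG F=OOGY D=OBYY B=RRRB
After move 4 (R): R=RYGG U=WOWY F=OBGY D=ORYR B=GRWB
After move 5 (U): U=WWYO F=RYGY R=GRGG B=BBWB L=OBOW
Query 1: B[1] = B
Query 2: F[0] = R
Query 3: L[1] = B
Query 4: R[0] = G
Query 5: D[0] = O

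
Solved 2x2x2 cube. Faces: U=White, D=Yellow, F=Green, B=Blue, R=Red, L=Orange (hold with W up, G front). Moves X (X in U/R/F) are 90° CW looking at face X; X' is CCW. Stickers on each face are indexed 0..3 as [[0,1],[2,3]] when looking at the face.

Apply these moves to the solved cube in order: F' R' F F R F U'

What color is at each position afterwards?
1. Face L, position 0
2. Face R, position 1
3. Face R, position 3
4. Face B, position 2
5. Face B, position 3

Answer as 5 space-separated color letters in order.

After move 1 (F'): F=GGGG U=WWRR R=YRYR D=OOYY L=OWOW
After move 2 (R'): R=RRYY U=WBRB F=GWGR D=OGYG B=YBOB
After move 3 (F): F=GGRW U=WBWW R=RRBY D=YRYG L=OOOG
After move 4 (F): F=RGWG U=WBGO R=WRWY D=BRYG L=OYOR
After move 5 (R): R=WWYR U=WGGG F=RRWG D=BOYY B=OBBB
After move 6 (F): F=WRGR U=WGRY R=GWGR D=YWYY L=OBOO
After move 7 (U'): U=GYWR F=OBGR R=WRGR B=GWBB L=OBOO
Query 1: L[0] = O
Query 2: R[1] = R
Query 3: R[3] = R
Query 4: B[2] = B
Query 5: B[3] = B

Answer: O R R B B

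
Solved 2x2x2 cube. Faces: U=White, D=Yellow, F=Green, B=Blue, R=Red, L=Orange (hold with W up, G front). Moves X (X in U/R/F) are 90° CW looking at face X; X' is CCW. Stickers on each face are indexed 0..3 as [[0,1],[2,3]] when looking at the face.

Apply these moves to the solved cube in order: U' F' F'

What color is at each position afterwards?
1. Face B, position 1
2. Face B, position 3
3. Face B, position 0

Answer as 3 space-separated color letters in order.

After move 1 (U'): U=WWWW F=OOGG R=GGRR B=RRBB L=BBOO
After move 2 (F'): F=OGOG U=WWGR R=YGYR D=BOYY L=BWOW
After move 3 (F'): F=GGOO U=WWYY R=OGBR D=WWYY L=BROG
Query 1: B[1] = R
Query 2: B[3] = B
Query 3: B[0] = R

Answer: R B R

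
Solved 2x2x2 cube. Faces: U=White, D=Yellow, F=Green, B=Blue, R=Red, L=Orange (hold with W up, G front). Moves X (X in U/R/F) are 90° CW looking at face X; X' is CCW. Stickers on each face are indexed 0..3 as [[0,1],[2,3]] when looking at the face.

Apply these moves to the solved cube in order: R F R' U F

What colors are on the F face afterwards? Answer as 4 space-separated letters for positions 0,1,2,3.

Answer: Y R O R

Derivation:
After move 1 (R): R=RRRR U=WGWG F=GYGY D=YBYB B=WBWB
After move 2 (F): F=GGYY U=WGOO R=WRGR D=RRYB L=OYOB
After move 3 (R'): R=RRWG U=WWOW F=GGYO D=RGYY B=BBRB
After move 4 (U): U=OWWW F=RRYO R=BBWG B=OYRB L=GGOB
After move 5 (F): F=YROR U=OWBG R=WBWG D=WBYY L=GROG
Query: F face = YROR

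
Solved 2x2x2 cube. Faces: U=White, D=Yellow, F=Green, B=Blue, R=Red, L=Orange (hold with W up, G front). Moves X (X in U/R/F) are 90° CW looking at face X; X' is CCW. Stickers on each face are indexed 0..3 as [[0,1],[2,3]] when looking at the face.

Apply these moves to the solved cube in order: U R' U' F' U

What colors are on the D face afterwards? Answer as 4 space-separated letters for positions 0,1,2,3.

Answer: O O Y G

Derivation:
After move 1 (U): U=WWWW F=RRGG R=BBRR B=OOBB L=GGOO
After move 2 (R'): R=BRBR U=WBWO F=RWGW D=YRYG B=YOYB
After move 3 (U'): U=BOWW F=GGGW R=RWBR B=BRYB L=YOOO
After move 4 (F'): F=GWGG U=BORB R=RWYR D=OOYG L=YWOW
After move 5 (U): U=RBBO F=RWGG R=BRYR B=YWYB L=GWOW
Query: D face = OOYG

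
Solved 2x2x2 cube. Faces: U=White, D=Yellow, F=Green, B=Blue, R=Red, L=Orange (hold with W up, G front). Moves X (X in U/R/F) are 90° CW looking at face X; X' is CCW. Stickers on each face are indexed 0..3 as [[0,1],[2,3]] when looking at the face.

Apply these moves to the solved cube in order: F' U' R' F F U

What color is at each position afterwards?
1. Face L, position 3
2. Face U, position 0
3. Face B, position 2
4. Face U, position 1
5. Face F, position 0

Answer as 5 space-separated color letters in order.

After move 1 (F'): F=GGGG U=WWRR R=YRYR D=OOYY L=OWOW
After move 2 (U'): U=WRWR F=OWGG R=GGYR B=YRBB L=BBOW
After move 3 (R'): R=GRGY U=WBWY F=ORGR D=OWYG B=YROB
After move 4 (F): F=GORR U=WBWB R=WRYY D=GGYG L=BOOW
After move 5 (F): F=RGRO U=WBWO R=WRBY D=YWYG L=BGOG
After move 6 (U): U=WWOB F=WRRO R=YRBY B=BGOB L=RGOG
Query 1: L[3] = G
Query 2: U[0] = W
Query 3: B[2] = O
Query 4: U[1] = W
Query 5: F[0] = W

Answer: G W O W W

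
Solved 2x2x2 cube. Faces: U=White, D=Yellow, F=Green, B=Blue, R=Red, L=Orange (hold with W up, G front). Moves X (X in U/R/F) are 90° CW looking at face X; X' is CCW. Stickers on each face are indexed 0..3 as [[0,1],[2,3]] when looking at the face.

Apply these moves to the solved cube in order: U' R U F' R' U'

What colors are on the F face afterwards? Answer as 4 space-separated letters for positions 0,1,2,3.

After move 1 (U'): U=WWWW F=OOGG R=GGRR B=RRBB L=BBOO
After move 2 (R): R=RGRG U=WOWG F=OYGY D=YBYR B=WRWB
After move 3 (U): U=WWGO F=RGGY R=WRRG B=BBWB L=OYOO
After move 4 (F'): F=GYRG U=WWWR R=BRYG D=YOYR L=OOOG
After move 5 (R'): R=RGBY U=WWWB F=GWRR D=YYYG B=RBOB
After move 6 (U'): U=WBWW F=OORR R=GWBY B=RGOB L=RBOG
Query: F face = OORR

Answer: O O R R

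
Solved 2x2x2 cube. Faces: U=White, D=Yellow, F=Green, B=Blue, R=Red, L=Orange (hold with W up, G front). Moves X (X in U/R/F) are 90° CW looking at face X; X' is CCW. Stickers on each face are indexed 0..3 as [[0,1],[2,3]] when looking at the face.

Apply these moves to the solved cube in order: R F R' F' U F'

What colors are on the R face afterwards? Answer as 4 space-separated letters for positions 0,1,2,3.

After move 1 (R): R=RRRR U=WGWG F=GYGY D=YBYB B=WBWB
After move 2 (F): F=GGYY U=WGOO R=WRGR D=RRYB L=OYOB
After move 3 (R'): R=RRWG U=WWOW F=GGYO D=RGYY B=BBRB
After move 4 (F'): F=GOGY U=WWRW R=GRRG D=YBYY L=OWOO
After move 5 (U): U=RWWW F=GRGY R=BBRG B=OWRB L=GOOO
After move 6 (F'): F=RYGG U=RWBR R=BBYG D=OOYY L=GWOW
Query: R face = BBYG

Answer: B B Y G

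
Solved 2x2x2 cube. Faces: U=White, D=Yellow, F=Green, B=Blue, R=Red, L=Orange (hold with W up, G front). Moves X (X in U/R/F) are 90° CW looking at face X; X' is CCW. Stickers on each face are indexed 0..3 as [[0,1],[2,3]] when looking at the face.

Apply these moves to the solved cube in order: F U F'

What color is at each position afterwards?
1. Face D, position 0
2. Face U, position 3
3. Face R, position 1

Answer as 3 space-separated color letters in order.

Answer: G W B

Derivation:
After move 1 (F): F=GGGG U=WWOO R=WRWR D=RRYY L=OYOY
After move 2 (U): U=OWOW F=WRGG R=BBWR B=OYBB L=GGOY
After move 3 (F'): F=RGWG U=OWBW R=RBRR D=GYYY L=GWOO
Query 1: D[0] = G
Query 2: U[3] = W
Query 3: R[1] = B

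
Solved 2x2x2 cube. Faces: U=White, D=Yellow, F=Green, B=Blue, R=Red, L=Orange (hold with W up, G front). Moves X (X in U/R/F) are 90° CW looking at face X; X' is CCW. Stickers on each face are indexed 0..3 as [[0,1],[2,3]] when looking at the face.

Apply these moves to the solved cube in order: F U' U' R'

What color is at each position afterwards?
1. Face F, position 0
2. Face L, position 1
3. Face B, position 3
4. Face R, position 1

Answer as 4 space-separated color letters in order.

After move 1 (F): F=GGGG U=WWOO R=WRWR D=RRYY L=OYOY
After move 2 (U'): U=WOWO F=OYGG R=GGWR B=WRBB L=BBOY
After move 3 (U'): U=OOWW F=BBGG R=OYWR B=GGBB L=WROY
After move 4 (R'): R=YROW U=OBWG F=BOGW D=RBYG B=YGRB
Query 1: F[0] = B
Query 2: L[1] = R
Query 3: B[3] = B
Query 4: R[1] = R

Answer: B R B R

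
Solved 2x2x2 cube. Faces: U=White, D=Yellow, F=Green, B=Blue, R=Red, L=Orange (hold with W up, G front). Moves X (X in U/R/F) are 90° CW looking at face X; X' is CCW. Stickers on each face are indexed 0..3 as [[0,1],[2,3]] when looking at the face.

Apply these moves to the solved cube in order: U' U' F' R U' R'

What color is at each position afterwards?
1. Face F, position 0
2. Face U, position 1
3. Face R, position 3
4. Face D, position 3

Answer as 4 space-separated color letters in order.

After move 1 (U'): U=WWWW F=OOGG R=GGRR B=RRBB L=BBOO
After move 2 (U'): U=WWWW F=BBGG R=OORR B=GGBB L=RROO
After move 3 (F'): F=BGBG U=WWOR R=YOYR D=ROYY L=RWOW
After move 4 (R): R=YYRO U=WGOG F=BOBY D=RBYG B=RGWB
After move 5 (U'): U=GGWO F=RWBY R=BORO B=YYWB L=RGOW
After move 6 (R'): R=OOBR U=GWWY F=RGBO D=RWYY B=GYBB
Query 1: F[0] = R
Query 2: U[1] = W
Query 3: R[3] = R
Query 4: D[3] = Y

Answer: R W R Y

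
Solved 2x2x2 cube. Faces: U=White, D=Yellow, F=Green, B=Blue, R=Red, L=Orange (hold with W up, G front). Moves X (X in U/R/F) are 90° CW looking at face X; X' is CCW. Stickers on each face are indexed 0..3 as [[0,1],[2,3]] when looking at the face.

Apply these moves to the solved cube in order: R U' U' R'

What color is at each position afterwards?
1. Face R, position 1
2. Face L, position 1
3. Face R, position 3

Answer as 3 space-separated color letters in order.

After move 1 (R): R=RRRR U=WGWG F=GYGY D=YBYB B=WBWB
After move 2 (U'): U=GGWW F=OOGY R=GYRR B=RRWB L=WBOO
After move 3 (U'): U=GWGW F=WBGY R=OORR B=GYWB L=RROO
After move 4 (R'): R=OROR U=GWGG F=WWGW D=YBYY B=BYBB
Query 1: R[1] = R
Query 2: L[1] = R
Query 3: R[3] = R

Answer: R R R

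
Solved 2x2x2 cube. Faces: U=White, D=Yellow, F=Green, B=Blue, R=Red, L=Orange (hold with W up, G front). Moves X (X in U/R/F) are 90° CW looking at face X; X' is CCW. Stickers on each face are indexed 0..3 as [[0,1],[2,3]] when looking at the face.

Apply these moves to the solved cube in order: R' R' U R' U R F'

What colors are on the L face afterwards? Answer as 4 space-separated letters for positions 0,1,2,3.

Answer: R Y O O

Derivation:
After move 1 (R'): R=RRRR U=WBWB F=GWGW D=YGYG B=YBYB
After move 2 (R'): R=RRRR U=WYWY F=GBGB D=YWYW B=GBGB
After move 3 (U): U=WWYY F=RRGB R=GBRR B=OOGB L=GBOO
After move 4 (R'): R=BRGR U=WGYO F=RWGY D=YRYB B=WOWB
After move 5 (U): U=YWOG F=BRGY R=WOGR B=GBWB L=RWOO
After move 6 (R): R=GWRO U=YROY F=BRGB D=YWYG B=GBWB
After move 7 (F'): F=RBBG U=YRGR R=WWYO D=WOYG L=RYOO
Query: L face = RYOO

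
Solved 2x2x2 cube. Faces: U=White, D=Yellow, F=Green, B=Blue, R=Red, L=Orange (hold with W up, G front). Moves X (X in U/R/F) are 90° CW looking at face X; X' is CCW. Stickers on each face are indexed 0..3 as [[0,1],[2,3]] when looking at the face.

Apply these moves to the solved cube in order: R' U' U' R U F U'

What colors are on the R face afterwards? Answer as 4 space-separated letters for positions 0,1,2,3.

Answer: G R B O

Derivation:
After move 1 (R'): R=RRRR U=WBWB F=GWGW D=YGYG B=YBYB
After move 2 (U'): U=BBWW F=OOGW R=GWRR B=RRYB L=YBOO
After move 3 (U'): U=BWBW F=YBGW R=OORR B=GWYB L=RROO
After move 4 (R): R=RORO U=BBBW F=YGGG D=YYYG B=WWWB
After move 5 (U): U=BBWB F=ROGG R=WWRO B=RRWB L=YGOO
After move 6 (F): F=GRGO U=BBOG R=WWBO D=RWYG L=YYOY
After move 7 (U'): U=BGBO F=YYGO R=GRBO B=WWWB L=RROY
Query: R face = GRBO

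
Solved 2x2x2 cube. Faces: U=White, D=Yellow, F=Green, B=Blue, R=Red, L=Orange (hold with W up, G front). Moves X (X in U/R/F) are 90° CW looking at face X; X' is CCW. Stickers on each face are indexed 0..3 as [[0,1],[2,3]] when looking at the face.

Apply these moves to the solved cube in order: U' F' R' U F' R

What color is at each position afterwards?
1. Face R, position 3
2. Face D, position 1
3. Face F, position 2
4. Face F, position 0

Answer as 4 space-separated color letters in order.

After move 1 (U'): U=WWWW F=OOGG R=GGRR B=RRBB L=BBOO
After move 2 (F'): F=OGOG U=WWGR R=YGYR D=BOYY L=BWOW
After move 3 (R'): R=GRYY U=WBGR F=OWOR D=BGYG B=YROB
After move 4 (U): U=GWRB F=GROR R=YRYY B=BWOB L=OWOW
After move 5 (F'): F=RRGO U=GWYY R=GRBY D=WWYG L=OBOR
After move 6 (R): R=BGYR U=GRYO F=RWGG D=WOYB B=YWWB
Query 1: R[3] = R
Query 2: D[1] = O
Query 3: F[2] = G
Query 4: F[0] = R

Answer: R O G R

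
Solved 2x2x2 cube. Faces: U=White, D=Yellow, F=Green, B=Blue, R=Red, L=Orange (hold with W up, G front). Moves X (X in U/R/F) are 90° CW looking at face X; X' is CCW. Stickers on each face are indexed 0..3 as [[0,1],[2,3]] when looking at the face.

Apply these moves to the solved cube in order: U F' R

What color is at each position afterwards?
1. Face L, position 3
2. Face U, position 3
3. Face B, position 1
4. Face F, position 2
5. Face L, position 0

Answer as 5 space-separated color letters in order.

Answer: W G O R G

Derivation:
After move 1 (U): U=WWWW F=RRGG R=BBRR B=OOBB L=GGOO
After move 2 (F'): F=RGRG U=WWBR R=YBYR D=GOYY L=GWOW
After move 3 (R): R=YYRB U=WGBG F=RORY D=GBYO B=ROWB
Query 1: L[3] = W
Query 2: U[3] = G
Query 3: B[1] = O
Query 4: F[2] = R
Query 5: L[0] = G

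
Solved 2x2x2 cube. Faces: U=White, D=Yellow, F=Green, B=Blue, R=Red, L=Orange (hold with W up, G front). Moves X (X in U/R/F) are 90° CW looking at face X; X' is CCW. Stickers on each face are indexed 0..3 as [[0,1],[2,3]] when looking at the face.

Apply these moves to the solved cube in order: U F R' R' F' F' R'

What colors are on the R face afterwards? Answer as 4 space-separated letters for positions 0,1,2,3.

Answer: W W Y Y

Derivation:
After move 1 (U): U=WWWW F=RRGG R=BBRR B=OOBB L=GGOO
After move 2 (F): F=GRGR U=WWOG R=WBWR D=RBYY L=GYOY
After move 3 (R'): R=BRWW U=WBOO F=GWGG D=RRYR B=YOBB
After move 4 (R'): R=RWBW U=WBOY F=GBGO D=RWYG B=RORB
After move 5 (F'): F=BOGG U=WBRB R=WWRW D=YYYG L=GYOO
After move 6 (F'): F=OGBG U=WBWR R=YWYW D=YOYG L=GBOR
After move 7 (R'): R=WWYY U=WRWR F=OBBR D=YGYG B=GOOB
Query: R face = WWYY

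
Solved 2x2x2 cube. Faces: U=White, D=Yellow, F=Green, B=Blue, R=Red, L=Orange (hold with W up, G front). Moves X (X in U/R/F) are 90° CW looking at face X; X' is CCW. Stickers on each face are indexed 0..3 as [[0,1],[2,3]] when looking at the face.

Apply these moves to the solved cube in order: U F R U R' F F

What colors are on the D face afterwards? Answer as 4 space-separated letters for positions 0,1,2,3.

After move 1 (U): U=WWWW F=RRGG R=BBRR B=OOBB L=GGOO
After move 2 (F): F=GRGR U=WWOG R=WBWR D=RBYY L=GYOY
After move 3 (R): R=WWRB U=WROR F=GBGY D=RBYO B=GOWB
After move 4 (U): U=OWRR F=WWGY R=GORB B=GYWB L=GBOY
After move 5 (R'): R=OBGR U=OWRG F=WWGR D=RWYY B=OYBB
After move 6 (F): F=GWRW U=OWYB R=RBGR D=GOYY L=GROW
After move 7 (F): F=RGWW U=OWWR R=YBBR D=GRYY L=GGOO
Query: D face = GRYY

Answer: G R Y Y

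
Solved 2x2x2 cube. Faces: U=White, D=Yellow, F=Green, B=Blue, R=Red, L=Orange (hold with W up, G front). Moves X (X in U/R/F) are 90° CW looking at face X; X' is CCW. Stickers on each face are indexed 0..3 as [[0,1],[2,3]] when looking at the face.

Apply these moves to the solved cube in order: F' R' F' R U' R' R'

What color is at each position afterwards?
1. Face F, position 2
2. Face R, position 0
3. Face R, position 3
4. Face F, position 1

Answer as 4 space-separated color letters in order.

After move 1 (F'): F=GGGG U=WWRR R=YRYR D=OOYY L=OWOW
After move 2 (R'): R=RRYY U=WBRB F=GWGR D=OGYG B=YBOB
After move 3 (F'): F=WRGG U=WBRY R=GROY D=WWYG L=OBOR
After move 4 (R): R=OGYR U=WRRG F=WWGG D=WOYY B=YBBB
After move 5 (U'): U=RGWR F=OBGG R=WWYR B=OGBB L=YBOR
After move 6 (R'): R=WRWY U=RBWO F=OGGR D=WBYG B=YGOB
After move 7 (R'): R=RYWW U=ROWY F=OBGO D=WGYR B=GGBB
Query 1: F[2] = G
Query 2: R[0] = R
Query 3: R[3] = W
Query 4: F[1] = B

Answer: G R W B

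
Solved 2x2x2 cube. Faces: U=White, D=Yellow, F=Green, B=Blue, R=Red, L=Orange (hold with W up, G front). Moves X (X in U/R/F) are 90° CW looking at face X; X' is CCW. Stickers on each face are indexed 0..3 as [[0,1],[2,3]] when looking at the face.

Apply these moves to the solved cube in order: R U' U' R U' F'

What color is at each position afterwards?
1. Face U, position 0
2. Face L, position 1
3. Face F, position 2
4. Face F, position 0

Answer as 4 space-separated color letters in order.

Answer: B G R R

Derivation:
After move 1 (R): R=RRRR U=WGWG F=GYGY D=YBYB B=WBWB
After move 2 (U'): U=GGWW F=OOGY R=GYRR B=RRWB L=WBOO
After move 3 (U'): U=GWGW F=WBGY R=OORR B=GYWB L=RROO
After move 4 (R): R=RORO U=GBGY F=WBGB D=YWYG B=WYWB
After move 5 (U'): U=BYGG F=RRGB R=WBRO B=ROWB L=WYOO
After move 6 (F'): F=RBRG U=BYWR R=WBYO D=YOYG L=WGOG
Query 1: U[0] = B
Query 2: L[1] = G
Query 3: F[2] = R
Query 4: F[0] = R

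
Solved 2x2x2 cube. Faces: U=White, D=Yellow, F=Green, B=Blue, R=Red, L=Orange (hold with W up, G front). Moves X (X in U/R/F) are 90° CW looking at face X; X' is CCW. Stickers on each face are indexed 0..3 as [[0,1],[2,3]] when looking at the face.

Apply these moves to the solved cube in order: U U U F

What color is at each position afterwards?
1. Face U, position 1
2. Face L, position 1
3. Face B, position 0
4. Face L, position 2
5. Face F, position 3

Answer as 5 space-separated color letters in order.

Answer: W Y R O O

Derivation:
After move 1 (U): U=WWWW F=RRGG R=BBRR B=OOBB L=GGOO
After move 2 (U): U=WWWW F=BBGG R=OORR B=GGBB L=RROO
After move 3 (U): U=WWWW F=OOGG R=GGRR B=RRBB L=BBOO
After move 4 (F): F=GOGO U=WWOB R=WGWR D=RGYY L=BYOY
Query 1: U[1] = W
Query 2: L[1] = Y
Query 3: B[0] = R
Query 4: L[2] = O
Query 5: F[3] = O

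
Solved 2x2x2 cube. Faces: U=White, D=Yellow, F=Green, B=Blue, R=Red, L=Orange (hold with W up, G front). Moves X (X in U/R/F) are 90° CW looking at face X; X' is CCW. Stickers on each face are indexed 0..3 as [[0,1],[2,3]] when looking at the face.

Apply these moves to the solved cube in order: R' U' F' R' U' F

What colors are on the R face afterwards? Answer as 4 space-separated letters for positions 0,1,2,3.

After move 1 (R'): R=RRRR U=WBWB F=GWGW D=YGYG B=YBYB
After move 2 (U'): U=BBWW F=OOGW R=GWRR B=RRYB L=YBOO
After move 3 (F'): F=OWOG U=BBGR R=GWYR D=BOYG L=YWOW
After move 4 (R'): R=WRGY U=BYGR F=OBOR D=BWYG B=GROB
After move 5 (U'): U=YRBG F=YWOR R=OBGY B=WROB L=GROW
After move 6 (F): F=OYRW U=YRWR R=BBGY D=GOYG L=GBOW
Query: R face = BBGY

Answer: B B G Y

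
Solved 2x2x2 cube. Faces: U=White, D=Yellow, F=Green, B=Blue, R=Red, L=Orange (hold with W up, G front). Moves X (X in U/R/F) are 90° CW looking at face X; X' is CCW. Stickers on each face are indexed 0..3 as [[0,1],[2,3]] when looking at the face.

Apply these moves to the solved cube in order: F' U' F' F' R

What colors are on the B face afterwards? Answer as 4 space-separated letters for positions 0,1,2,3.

After move 1 (F'): F=GGGG U=WWRR R=YRYR D=OOYY L=OWOW
After move 2 (U'): U=WRWR F=OWGG R=GGYR B=YRBB L=BBOW
After move 3 (F'): F=WGOG U=WRGY R=OGOR D=BWYY L=BROW
After move 4 (F'): F=GGWO U=WROO R=WGBR D=RWYY L=BYOG
After move 5 (R): R=BWRG U=WGOO F=GWWY D=RBYY B=ORRB
Query: B face = ORRB

Answer: O R R B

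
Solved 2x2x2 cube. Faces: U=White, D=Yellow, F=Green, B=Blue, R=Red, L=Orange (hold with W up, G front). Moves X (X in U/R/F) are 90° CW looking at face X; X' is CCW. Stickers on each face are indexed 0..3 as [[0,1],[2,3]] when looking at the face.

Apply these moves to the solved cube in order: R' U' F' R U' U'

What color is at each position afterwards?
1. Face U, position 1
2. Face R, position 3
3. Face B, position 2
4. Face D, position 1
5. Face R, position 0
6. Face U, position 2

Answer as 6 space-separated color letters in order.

After move 1 (R'): R=RRRR U=WBWB F=GWGW D=YGYG B=YBYB
After move 2 (U'): U=BBWW F=OOGW R=GWRR B=RRYB L=YBOO
After move 3 (F'): F=OWOG U=BBGR R=GWYR D=BOYG L=YWOW
After move 4 (R): R=YGRW U=BWGG F=OOOG D=BYYR B=RRBB
After move 5 (U'): U=WGBG F=YWOG R=OORW B=YGBB L=RROW
After move 6 (U'): U=GGWB F=RROG R=YWRW B=OOBB L=YGOW
Query 1: U[1] = G
Query 2: R[3] = W
Query 3: B[2] = B
Query 4: D[1] = Y
Query 5: R[0] = Y
Query 6: U[2] = W

Answer: G W B Y Y W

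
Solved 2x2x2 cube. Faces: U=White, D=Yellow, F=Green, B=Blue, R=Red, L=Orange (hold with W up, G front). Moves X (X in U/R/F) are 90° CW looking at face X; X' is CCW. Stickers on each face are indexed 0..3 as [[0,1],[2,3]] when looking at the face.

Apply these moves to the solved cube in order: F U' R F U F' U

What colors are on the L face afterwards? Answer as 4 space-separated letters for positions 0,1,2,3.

After move 1 (F): F=GGGG U=WWOO R=WRWR D=RRYY L=OYOY
After move 2 (U'): U=WOWO F=OYGG R=GGWR B=WRBB L=BBOY
After move 3 (R): R=WGRG U=WYWG F=ORGY D=RBYW B=OROB
After move 4 (F): F=GOYR U=WYYB R=WGGG D=RWYW L=BROB
After move 5 (U): U=YWBY F=WGYR R=ORGG B=BROB L=GOOB
After move 6 (F'): F=GRWY U=YWOG R=WRRG D=OBYW L=GYOB
After move 7 (U): U=OYGW F=WRWY R=BRRG B=GYOB L=GROB
Query: L face = GROB

Answer: G R O B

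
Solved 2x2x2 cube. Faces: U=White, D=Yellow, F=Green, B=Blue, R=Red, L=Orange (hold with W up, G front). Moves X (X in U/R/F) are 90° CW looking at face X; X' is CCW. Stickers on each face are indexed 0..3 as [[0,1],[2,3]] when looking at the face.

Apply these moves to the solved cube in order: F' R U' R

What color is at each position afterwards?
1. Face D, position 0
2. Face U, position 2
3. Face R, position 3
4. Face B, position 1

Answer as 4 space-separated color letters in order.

Answer: O W O Y

Derivation:
After move 1 (F'): F=GGGG U=WWRR R=YRYR D=OOYY L=OWOW
After move 2 (R): R=YYRR U=WGRG F=GOGY D=OBYB B=RBWB
After move 3 (U'): U=GGWR F=OWGY R=GORR B=YYWB L=RBOW
After move 4 (R): R=RGRO U=GWWY F=OBGB D=OWYY B=RYGB
Query 1: D[0] = O
Query 2: U[2] = W
Query 3: R[3] = O
Query 4: B[1] = Y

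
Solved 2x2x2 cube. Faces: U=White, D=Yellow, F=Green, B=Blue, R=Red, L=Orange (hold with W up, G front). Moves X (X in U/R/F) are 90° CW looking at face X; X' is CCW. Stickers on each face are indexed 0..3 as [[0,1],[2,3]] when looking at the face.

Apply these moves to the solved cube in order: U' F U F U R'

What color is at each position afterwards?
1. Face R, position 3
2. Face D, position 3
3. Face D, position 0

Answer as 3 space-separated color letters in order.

After move 1 (U'): U=WWWW F=OOGG R=GGRR B=RRBB L=BBOO
After move 2 (F): F=GOGO U=WWOB R=WGWR D=RGYY L=BYOY
After move 3 (U): U=OWBW F=WGGO R=RRWR B=BYBB L=GOOY
After move 4 (F): F=GWOG U=OWYO R=BRWR D=WRYY L=GROG
After move 5 (U): U=YOOW F=BROG R=BYWR B=GRBB L=GWOG
After move 6 (R'): R=YRBW U=YBOG F=BOOW D=WRYG B=YRRB
Query 1: R[3] = W
Query 2: D[3] = G
Query 3: D[0] = W

Answer: W G W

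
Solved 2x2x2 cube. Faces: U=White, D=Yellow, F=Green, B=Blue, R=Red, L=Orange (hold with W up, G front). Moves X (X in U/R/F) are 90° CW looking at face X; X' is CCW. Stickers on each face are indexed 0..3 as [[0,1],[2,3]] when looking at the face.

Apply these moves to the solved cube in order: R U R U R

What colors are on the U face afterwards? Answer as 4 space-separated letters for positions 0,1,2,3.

After move 1 (R): R=RRRR U=WGWG F=GYGY D=YBYB B=WBWB
After move 2 (U): U=WWGG F=RRGY R=WBRR B=OOWB L=GYOO
After move 3 (R): R=RWRB U=WRGY F=RBGB D=YWYO B=GOWB
After move 4 (U): U=GWYR F=RWGB R=GORB B=GYWB L=RBOO
After move 5 (R): R=RGBO U=GWYB F=RWGO D=YWYG B=RYWB
Query: U face = GWYB

Answer: G W Y B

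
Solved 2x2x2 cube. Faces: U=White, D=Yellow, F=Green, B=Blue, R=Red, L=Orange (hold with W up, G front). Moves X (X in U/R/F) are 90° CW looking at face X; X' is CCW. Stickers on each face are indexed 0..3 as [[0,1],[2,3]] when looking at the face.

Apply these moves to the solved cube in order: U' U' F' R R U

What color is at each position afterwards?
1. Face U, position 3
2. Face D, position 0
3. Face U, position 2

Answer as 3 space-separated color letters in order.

After move 1 (U'): U=WWWW F=OOGG R=GGRR B=RRBB L=BBOO
After move 2 (U'): U=WWWW F=BBGG R=OORR B=GGBB L=RROO
After move 3 (F'): F=BGBG U=WWOR R=YOYR D=ROYY L=RWOW
After move 4 (R): R=YYRO U=WGOG F=BOBY D=RBYG B=RGWB
After move 5 (R): R=RYOY U=WOOY F=BBBG D=RWYR B=GGGB
After move 6 (U): U=OWYO F=RYBG R=GGOY B=RWGB L=BBOW
Query 1: U[3] = O
Query 2: D[0] = R
Query 3: U[2] = Y

Answer: O R Y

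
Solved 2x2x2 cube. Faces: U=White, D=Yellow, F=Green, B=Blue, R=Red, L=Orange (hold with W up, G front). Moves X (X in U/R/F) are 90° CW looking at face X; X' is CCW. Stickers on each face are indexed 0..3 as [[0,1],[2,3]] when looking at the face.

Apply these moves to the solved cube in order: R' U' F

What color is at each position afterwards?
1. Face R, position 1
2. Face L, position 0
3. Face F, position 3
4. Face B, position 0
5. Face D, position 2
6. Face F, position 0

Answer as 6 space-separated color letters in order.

After move 1 (R'): R=RRRR U=WBWB F=GWGW D=YGYG B=YBYB
After move 2 (U'): U=BBWW F=OOGW R=GWRR B=RRYB L=YBOO
After move 3 (F): F=GOWO U=BBOB R=WWWR D=RGYG L=YYOG
Query 1: R[1] = W
Query 2: L[0] = Y
Query 3: F[3] = O
Query 4: B[0] = R
Query 5: D[2] = Y
Query 6: F[0] = G

Answer: W Y O R Y G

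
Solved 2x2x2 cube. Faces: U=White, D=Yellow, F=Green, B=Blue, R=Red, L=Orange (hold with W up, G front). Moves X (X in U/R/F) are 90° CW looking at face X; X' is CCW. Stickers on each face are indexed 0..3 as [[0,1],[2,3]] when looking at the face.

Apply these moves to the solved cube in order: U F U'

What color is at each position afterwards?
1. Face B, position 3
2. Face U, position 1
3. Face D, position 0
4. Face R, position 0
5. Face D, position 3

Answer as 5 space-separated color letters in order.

After move 1 (U): U=WWWW F=RRGG R=BBRR B=OOBB L=GGOO
After move 2 (F): F=GRGR U=WWOG R=WBWR D=RBYY L=GYOY
After move 3 (U'): U=WGWO F=GYGR R=GRWR B=WBBB L=OOOY
Query 1: B[3] = B
Query 2: U[1] = G
Query 3: D[0] = R
Query 4: R[0] = G
Query 5: D[3] = Y

Answer: B G R G Y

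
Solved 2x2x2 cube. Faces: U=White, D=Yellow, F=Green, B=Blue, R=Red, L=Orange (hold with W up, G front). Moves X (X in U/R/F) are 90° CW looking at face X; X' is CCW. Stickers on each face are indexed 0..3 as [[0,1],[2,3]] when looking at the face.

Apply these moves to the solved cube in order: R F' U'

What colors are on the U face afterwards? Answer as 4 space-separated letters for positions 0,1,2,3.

After move 1 (R): R=RRRR U=WGWG F=GYGY D=YBYB B=WBWB
After move 2 (F'): F=YYGG U=WGRR R=BRYR D=OOYB L=OGOW
After move 3 (U'): U=GRWR F=OGGG R=YYYR B=BRWB L=WBOW
Query: U face = GRWR

Answer: G R W R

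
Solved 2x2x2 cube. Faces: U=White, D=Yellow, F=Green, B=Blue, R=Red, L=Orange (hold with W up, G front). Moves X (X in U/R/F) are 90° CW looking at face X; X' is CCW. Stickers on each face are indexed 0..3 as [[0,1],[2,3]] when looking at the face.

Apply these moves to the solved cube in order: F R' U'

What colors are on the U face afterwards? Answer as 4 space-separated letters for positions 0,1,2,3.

After move 1 (F): F=GGGG U=WWOO R=WRWR D=RRYY L=OYOY
After move 2 (R'): R=RRWW U=WBOB F=GWGO D=RGYG B=YBRB
After move 3 (U'): U=BBWO F=OYGO R=GWWW B=RRRB L=YBOY
Query: U face = BBWO

Answer: B B W O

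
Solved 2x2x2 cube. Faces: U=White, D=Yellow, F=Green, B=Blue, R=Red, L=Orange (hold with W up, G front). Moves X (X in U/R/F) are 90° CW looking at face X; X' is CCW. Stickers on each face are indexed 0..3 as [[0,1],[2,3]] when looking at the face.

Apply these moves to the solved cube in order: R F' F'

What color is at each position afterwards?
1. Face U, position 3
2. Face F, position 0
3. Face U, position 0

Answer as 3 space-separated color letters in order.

Answer: Y Y W

Derivation:
After move 1 (R): R=RRRR U=WGWG F=GYGY D=YBYB B=WBWB
After move 2 (F'): F=YYGG U=WGRR R=BRYR D=OOYB L=OGOW
After move 3 (F'): F=YGYG U=WGBY R=OROR D=GWYB L=OROR
Query 1: U[3] = Y
Query 2: F[0] = Y
Query 3: U[0] = W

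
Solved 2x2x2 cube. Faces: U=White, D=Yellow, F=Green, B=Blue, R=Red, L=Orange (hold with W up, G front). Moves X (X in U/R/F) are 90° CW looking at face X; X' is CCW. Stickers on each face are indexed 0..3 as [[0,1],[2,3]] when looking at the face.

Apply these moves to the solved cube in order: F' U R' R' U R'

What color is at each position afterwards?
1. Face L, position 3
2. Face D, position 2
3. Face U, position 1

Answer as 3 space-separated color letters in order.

Answer: W Y R

Derivation:
After move 1 (F'): F=GGGG U=WWRR R=YRYR D=OOYY L=OWOW
After move 2 (U): U=RWRW F=YRGG R=BBYR B=OWBB L=GGOW
After move 3 (R'): R=BRBY U=RBRO F=YWGW D=ORYG B=YWOB
After move 4 (R'): R=RYBB U=RORY F=YBGO D=OWYW B=GWRB
After move 5 (U): U=RRYO F=RYGO R=GWBB B=GGRB L=YBOW
After move 6 (R'): R=WBGB U=RRYG F=RRGO D=OYYO B=WGWB
Query 1: L[3] = W
Query 2: D[2] = Y
Query 3: U[1] = R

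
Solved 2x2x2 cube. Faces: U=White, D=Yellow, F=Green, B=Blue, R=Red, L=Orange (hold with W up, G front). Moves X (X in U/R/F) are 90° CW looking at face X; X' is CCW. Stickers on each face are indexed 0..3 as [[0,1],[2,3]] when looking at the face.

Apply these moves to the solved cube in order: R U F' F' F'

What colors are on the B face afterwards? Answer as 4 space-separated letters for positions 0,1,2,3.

Answer: O O W B

Derivation:
After move 1 (R): R=RRRR U=WGWG F=GYGY D=YBYB B=WBWB
After move 2 (U): U=WWGG F=RRGY R=WBRR B=OOWB L=GYOO
After move 3 (F'): F=RYRG U=WWWR R=BBYR D=YOYB L=GGOG
After move 4 (F'): F=YGRR U=WWBY R=OBYR D=GGYB L=GROW
After move 5 (F'): F=GRYR U=WWOY R=GBGR D=RWYB L=GYOB
Query: B face = OOWB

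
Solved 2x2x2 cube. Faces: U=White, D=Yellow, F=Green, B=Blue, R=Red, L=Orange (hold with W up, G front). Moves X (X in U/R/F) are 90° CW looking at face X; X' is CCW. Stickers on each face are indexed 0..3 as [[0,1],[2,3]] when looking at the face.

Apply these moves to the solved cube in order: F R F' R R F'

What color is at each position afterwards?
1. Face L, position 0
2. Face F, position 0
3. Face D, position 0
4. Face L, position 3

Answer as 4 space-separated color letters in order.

Answer: O W G W

Derivation:
After move 1 (F): F=GGGG U=WWOO R=WRWR D=RRYY L=OYOY
After move 2 (R): R=WWRR U=WGOG F=GRGY D=RBYB B=OBWB
After move 3 (F'): F=RYGG U=WGWR R=BWRR D=YYYB L=OGOO
After move 4 (R): R=RBRW U=WYWG F=RYGB D=YWYO B=RBGB
After move 5 (R): R=RRWB U=WYWB F=RWGO D=YGYR B=GBYB
After move 6 (F'): F=WORG U=WYRW R=GRYB D=GOYR L=OBOW
Query 1: L[0] = O
Query 2: F[0] = W
Query 3: D[0] = G
Query 4: L[3] = W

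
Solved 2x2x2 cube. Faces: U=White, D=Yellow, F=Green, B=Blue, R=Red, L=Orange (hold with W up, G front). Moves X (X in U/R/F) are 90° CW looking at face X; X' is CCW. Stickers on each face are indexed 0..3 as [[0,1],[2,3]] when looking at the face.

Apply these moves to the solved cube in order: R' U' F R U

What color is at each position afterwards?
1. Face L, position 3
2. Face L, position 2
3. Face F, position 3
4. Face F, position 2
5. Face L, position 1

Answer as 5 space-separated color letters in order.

Answer: G O G W G

Derivation:
After move 1 (R'): R=RRRR U=WBWB F=GWGW D=YGYG B=YBYB
After move 2 (U'): U=BBWW F=OOGW R=GWRR B=RRYB L=YBOO
After move 3 (F): F=GOWO U=BBOB R=WWWR D=RGYG L=YYOG
After move 4 (R): R=WWRW U=BOOO F=GGWG D=RYYR B=BRBB
After move 5 (U): U=OBOO F=WWWG R=BRRW B=YYBB L=GGOG
Query 1: L[3] = G
Query 2: L[2] = O
Query 3: F[3] = G
Query 4: F[2] = W
Query 5: L[1] = G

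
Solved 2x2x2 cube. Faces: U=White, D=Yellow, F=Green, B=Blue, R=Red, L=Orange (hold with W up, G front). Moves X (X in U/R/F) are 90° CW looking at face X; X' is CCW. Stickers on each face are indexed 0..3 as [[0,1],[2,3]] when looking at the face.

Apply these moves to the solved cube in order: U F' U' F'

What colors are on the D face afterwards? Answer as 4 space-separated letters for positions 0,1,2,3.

After move 1 (U): U=WWWW F=RRGG R=BBRR B=OOBB L=GGOO
After move 2 (F'): F=RGRG U=WWBR R=YBYR D=GOYY L=GWOW
After move 3 (U'): U=WRWB F=GWRG R=RGYR B=YBBB L=OOOW
After move 4 (F'): F=WGGR U=WRRY R=OGGR D=OWYY L=OBOW
Query: D face = OWYY

Answer: O W Y Y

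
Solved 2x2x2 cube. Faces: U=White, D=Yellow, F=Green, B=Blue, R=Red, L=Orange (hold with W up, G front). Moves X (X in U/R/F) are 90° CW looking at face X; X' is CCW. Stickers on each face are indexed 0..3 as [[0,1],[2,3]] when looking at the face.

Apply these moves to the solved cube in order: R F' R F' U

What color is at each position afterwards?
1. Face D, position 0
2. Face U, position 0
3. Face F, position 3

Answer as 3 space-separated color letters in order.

Answer: G Y G

Derivation:
After move 1 (R): R=RRRR U=WGWG F=GYGY D=YBYB B=WBWB
After move 2 (F'): F=YYGG U=WGRR R=BRYR D=OOYB L=OGOW
After move 3 (R): R=YBRR U=WYRG F=YOGB D=OWYW B=RBGB
After move 4 (F'): F=OBYG U=WYYR R=WBOR D=GWYW L=OGOR
After move 5 (U): U=YWRY F=WBYG R=RBOR B=OGGB L=OBOR
Query 1: D[0] = G
Query 2: U[0] = Y
Query 3: F[3] = G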